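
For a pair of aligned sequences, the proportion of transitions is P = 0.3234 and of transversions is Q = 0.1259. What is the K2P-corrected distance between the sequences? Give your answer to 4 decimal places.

Under the Kimura two-parameter model, d = −½ ln(1 − 2P − Q) − ¼ ln(1 − 2Q).
1 − 2P − Q = 0.2273, giving −½ ln(0.2273) = 0.740742.
1 − 2Q = 0.7482, giving −¼ ln(0.7482) = 0.072521.
d = 0.740742 + 0.072521 = 0.813263.

0.8133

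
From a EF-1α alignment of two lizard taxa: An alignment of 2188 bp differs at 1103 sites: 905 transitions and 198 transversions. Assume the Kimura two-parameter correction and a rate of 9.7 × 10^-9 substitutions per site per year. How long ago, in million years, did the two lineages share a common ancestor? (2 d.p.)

P = 905/2188 ≈ 0.41362 and Q = 198/2188 ≈ 0.090494.
Under the Kimura two-parameter model, d = −½ ln(1 − 2P − Q) − ¼ ln(1 − 2Q).
1 − 2P − Q = 0.082266, giving −½ ln(0.082266) = 1.248899.
1 − 2Q = 0.819012, giving −¼ ln(0.819012) = 0.049914.
d = 1.248899 + 0.049914 = 1.298813.
Under a molecular clock d = 2μt, so t = d/(2μ) = 1.298813 / (2 × 9.7 × 10^-9) = 66.95 million years.

66.95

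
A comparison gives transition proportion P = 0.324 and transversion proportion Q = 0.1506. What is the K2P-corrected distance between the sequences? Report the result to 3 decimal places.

Under the Kimura two-parameter model, d = −½ ln(1 − 2P − Q) − ¼ ln(1 − 2Q).
1 − 2P − Q = 0.2014, giving −½ ln(0.2014) = 0.801231.
1 − 2Q = 0.6988, giving −¼ ln(0.6988) = 0.089598.
d = 0.801231 + 0.089598 = 0.890829.

0.891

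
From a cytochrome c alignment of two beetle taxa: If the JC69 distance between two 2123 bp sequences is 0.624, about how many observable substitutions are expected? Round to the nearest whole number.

899

Invert JC69: p = (3/4)(1 − e^(−4d/3)) = 0.75 × (1 − e^(-0.832)) = 0.75 × (1 − 0.435178) = 0.423617.
Expected differing sites = pL ≈ 0.423617 × 2123 = 899.338891 ≈ 899.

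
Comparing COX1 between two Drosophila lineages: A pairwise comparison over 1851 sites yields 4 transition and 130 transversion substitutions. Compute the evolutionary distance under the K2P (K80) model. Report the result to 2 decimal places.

P = 4/1851 ≈ 0.002161 and Q = 130/1851 ≈ 0.070232.
Under the Kimura two-parameter model, d = −½ ln(1 − 2P − Q) − ¼ ln(1 − 2Q).
1 − 2P − Q = 0.925446, giving −½ ln(0.925446) = 0.038740.
1 − 2Q = 0.859536, giving −¼ ln(0.859536) = 0.037841.
d = 0.038740 + 0.037841 = 0.076581.

0.08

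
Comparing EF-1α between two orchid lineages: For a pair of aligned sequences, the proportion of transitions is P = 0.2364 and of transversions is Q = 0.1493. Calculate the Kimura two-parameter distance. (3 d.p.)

0.575

Under the Kimura two-parameter model, d = −½ ln(1 − 2P − Q) − ¼ ln(1 − 2Q).
1 − 2P − Q = 0.3779, giving −½ ln(0.3779) = 0.486563.
1 − 2Q = 0.7014, giving −¼ ln(0.7014) = 0.088669.
d = 0.486563 + 0.088669 = 0.575232.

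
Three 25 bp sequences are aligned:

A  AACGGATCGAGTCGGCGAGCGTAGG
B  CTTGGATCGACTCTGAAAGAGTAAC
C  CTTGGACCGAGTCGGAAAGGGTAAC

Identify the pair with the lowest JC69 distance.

B and C

A–B: 10/25 differ, p = 0.400, d = 0.572.
A–C: 9/25 differ, p = 0.360, d = 0.490.
B–C: 4/25 differ, p = 0.160, d = 0.180.
The smallest distance is between B and C.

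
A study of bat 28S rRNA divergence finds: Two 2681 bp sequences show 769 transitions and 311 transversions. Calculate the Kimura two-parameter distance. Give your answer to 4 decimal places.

P = 769/2681 ≈ 0.286833 and Q = 311/2681 ≈ 0.116001.
Under the Kimura two-parameter model, d = −½ ln(1 − 2P − Q) − ¼ ln(1 − 2Q).
1 − 2P − Q = 0.310333, giving −½ ln(0.310333) = 0.585055.
1 − 2Q = 0.767998, giving −¼ ln(0.767998) = 0.065992.
d = 0.585055 + 0.065992 = 0.651047.

0.6510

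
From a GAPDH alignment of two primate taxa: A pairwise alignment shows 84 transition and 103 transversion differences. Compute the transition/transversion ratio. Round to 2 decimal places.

R = 84/103 = 0.815533… ≈ 0.82 (to 2 d.p.).

0.82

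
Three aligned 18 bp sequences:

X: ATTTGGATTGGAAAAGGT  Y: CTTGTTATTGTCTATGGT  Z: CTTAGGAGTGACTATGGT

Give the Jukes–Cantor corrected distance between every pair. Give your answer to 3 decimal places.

X–Y: 8/18 sites differ → p ≈ 0.444444, d = −0.75 ln(1 − 0.592592) = 0.673455 ≈ 0.673.
X–Z: 7/18 sites differ → p ≈ 0.388889, d = −0.75 ln(1 − 0.518519) = 0.548166 ≈ 0.548.
Y–Z: 5/18 sites differ → p ≈ 0.277778, d = −0.75 ln(1 − 0.370371) = 0.346968 ≈ 0.347.

d(X,Y) = 0.673, d(X,Z) = 0.548, d(Y,Z) = 0.347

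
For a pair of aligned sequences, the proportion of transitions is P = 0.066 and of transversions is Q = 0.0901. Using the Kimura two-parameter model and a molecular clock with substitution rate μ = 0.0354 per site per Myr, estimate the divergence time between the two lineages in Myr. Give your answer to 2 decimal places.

2.48

Under the Kimura two-parameter model, d = −½ ln(1 − 2P − Q) − ¼ ln(1 − 2Q).
1 − 2P − Q = 0.7779, giving −½ ln(0.7779) = 0.125579.
1 − 2Q = 0.8198, giving −¼ ln(0.8198) = 0.049674.
d = 0.125579 + 0.049674 = 0.175253.
Under a molecular clock d = 2μt, so t = d/(2μ) = 0.175253 / (2 × 0.0354) = 2.48 Myr.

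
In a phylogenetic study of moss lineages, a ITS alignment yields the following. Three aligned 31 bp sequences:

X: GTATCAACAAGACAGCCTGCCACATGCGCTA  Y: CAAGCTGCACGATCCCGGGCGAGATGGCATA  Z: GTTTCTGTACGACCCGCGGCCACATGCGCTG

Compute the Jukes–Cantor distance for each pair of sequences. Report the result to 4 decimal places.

X–Y: 16/31 sites differ → p ≈ 0.516129, d = −0.75 ln(1 − 0.688172) = 0.873978 ≈ 0.8740.
X–Z: 10/31 sites differ → p ≈ 0.322581, d = −0.75 ln(1 − 0.430108) = 0.421731 ≈ 0.4217.
Y–Z: 14/31 sites differ → p ≈ 0.451613, d = −0.75 ln(1 − 0.602151) = 0.691262 ≈ 0.6913.

d(X,Y) = 0.8740, d(X,Z) = 0.4217, d(Y,Z) = 0.6913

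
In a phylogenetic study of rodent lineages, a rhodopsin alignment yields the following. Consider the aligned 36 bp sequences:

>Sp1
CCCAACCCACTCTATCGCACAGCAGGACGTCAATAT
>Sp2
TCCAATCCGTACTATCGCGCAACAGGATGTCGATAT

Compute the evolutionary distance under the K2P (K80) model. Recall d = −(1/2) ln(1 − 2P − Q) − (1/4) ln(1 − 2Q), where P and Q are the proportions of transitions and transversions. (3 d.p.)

Of 36 sites, 8 differences are transitions and 1 are transversions, so P = 8/36 ≈ 0.222222 and Q = 1/36 ≈ 0.027778.
Under the Kimura two-parameter model, d = −½ ln(1 − 2P − Q) − ¼ ln(1 − 2Q).
1 − 2P − Q = 0.527778, giving −½ ln(0.527778) = 0.319540.
1 − 2Q = 0.944444, giving −¼ ln(0.944444) = 0.014290.
d = 0.319540 + 0.014290 = 0.333830.

0.334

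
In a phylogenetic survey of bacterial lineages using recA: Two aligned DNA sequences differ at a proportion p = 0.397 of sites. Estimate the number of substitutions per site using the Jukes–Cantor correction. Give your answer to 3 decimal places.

d = −(3/4) ln(1 − 4p/3) = −0.75 ln(1 − 0.529333) = −0.75 ln(0.470667)
  = −0.75 × (-0.753604) = 0.565203 substitutions/site.

0.565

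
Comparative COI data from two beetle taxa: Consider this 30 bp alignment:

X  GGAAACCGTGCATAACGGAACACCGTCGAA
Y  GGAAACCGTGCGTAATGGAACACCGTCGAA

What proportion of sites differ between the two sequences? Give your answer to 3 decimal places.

The sequences differ at 2 of 30 positions (sites 12, 16).
p = 2/30 = 0.066666… ≈ 0.067 (to 3 d.p.).

0.067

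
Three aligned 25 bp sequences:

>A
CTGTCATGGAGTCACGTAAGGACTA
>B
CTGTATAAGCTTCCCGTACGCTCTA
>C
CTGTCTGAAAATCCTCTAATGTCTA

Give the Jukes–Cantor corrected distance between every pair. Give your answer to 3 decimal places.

A–B: 10/25 sites differ → p = 0.4, d = −0.75 ln(1 − 0.533333) = 0.571605 ≈ 0.572.
A–C: 10/25 sites differ → p = 0.4, d = −0.75 ln(1 − 0.533333) = 0.571605 ≈ 0.572.
B–C: 10/25 sites differ → p = 0.4, d = −0.75 ln(1 − 0.533333) = 0.571605 ≈ 0.572.

d(A,B) = 0.572, d(A,C) = 0.572, d(B,C) = 0.572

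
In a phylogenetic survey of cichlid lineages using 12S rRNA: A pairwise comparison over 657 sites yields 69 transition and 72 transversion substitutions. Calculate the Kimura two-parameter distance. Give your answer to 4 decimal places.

0.2544

P = 69/657 ≈ 0.105023 and Q = 72/657 ≈ 0.109589.
Under the Kimura two-parameter model, d = −½ ln(1 − 2P − Q) − ¼ ln(1 − 2Q).
1 − 2P − Q = 0.680365, giving −½ ln(0.680365) = 0.192563.
1 − 2Q = 0.780822, giving −¼ ln(0.780822) = 0.061852.
d = 0.192563 + 0.061852 = 0.254415.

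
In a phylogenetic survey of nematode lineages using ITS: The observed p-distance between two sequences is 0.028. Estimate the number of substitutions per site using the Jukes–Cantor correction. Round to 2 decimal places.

d = −(3/4) ln(1 − 4p/3) = −0.75 ln(1 − 0.037333) = −0.75 ln(0.962667)
  = −0.75 × (-0.038048) = 0.028536 substitutions/site.

0.03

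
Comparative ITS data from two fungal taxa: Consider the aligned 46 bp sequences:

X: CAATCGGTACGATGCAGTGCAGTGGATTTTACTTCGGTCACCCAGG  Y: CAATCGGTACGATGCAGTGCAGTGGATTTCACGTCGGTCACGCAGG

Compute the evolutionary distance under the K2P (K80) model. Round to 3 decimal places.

0.068

Of 46 sites, 1 differences are transitions and 2 are transversions, so P = 1/46 ≈ 0.021739 and Q = 2/46 ≈ 0.043478.
Under the Kimura two-parameter model, d = −½ ln(1 − 2P − Q) − ¼ ln(1 − 2Q).
1 − 2P − Q = 0.913044, giving −½ ln(0.913044) = 0.045486.
1 − 2Q = 0.913044, giving −¼ ln(0.913044) = 0.022743.
d = 0.045486 + 0.022743 = 0.068229.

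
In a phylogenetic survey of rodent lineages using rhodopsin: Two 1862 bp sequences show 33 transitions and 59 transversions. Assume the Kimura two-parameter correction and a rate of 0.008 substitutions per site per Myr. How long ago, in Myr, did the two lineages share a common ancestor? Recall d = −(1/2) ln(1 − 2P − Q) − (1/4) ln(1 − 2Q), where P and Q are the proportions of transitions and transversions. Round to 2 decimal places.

P = 33/1862 ≈ 0.017723 and Q = 59/1862 ≈ 0.031686.
Under the Kimura two-parameter model, d = −½ ln(1 − 2P − Q) − ¼ ln(1 − 2Q).
1 − 2P − Q = 0.932868, giving −½ ln(0.932868) = 0.034746.
1 − 2Q = 0.936628, giving −¼ ln(0.936628) = 0.016367.
d = 0.034746 + 0.016367 = 0.051113.
Under a molecular clock d = 2μt, so t = d/(2μ) = 0.051113 / (2 × 0.008) = 3.19 Myr.

3.19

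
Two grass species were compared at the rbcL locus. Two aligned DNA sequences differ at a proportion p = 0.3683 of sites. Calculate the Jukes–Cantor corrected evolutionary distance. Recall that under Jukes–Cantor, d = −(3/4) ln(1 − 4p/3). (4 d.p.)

d = −(3/4) ln(1 − 4p/3) = −0.75 ln(1 − 0.491067) = −0.75 ln(0.508933)
  = −0.75 × (-0.675439) = 0.506579 substitutions/site.

0.5066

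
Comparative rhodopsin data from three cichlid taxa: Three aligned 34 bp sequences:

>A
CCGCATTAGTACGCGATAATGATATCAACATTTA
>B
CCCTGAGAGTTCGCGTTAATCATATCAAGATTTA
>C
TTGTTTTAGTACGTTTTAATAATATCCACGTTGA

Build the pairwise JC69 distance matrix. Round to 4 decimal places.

A–B: 9/34 sites differ → p ≈ 0.264706, d = −0.75 ln(1 − 0.352941) = 0.326488 ≈ 0.3265.
A–C: 11/34 sites differ → p ≈ 0.323529, d = −0.75 ln(1 − 0.431372) = 0.423397 ≈ 0.4234.
B–C: 14/34 sites differ → p ≈ 0.411765, d = −0.75 ln(1 − 0.54902) = 0.597249 ≈ 0.5972.

d(A,B) = 0.3265, d(A,C) = 0.4234, d(B,C) = 0.5972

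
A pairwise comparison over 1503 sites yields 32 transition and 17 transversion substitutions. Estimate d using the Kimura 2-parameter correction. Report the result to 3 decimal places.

0.033

P = 32/1503 ≈ 0.021291 and Q = 17/1503 ≈ 0.011311.
Under the Kimura two-parameter model, d = −½ ln(1 − 2P − Q) − ¼ ln(1 − 2Q).
1 − 2P − Q = 0.946107, giving −½ ln(0.946107) = 0.027700.
1 − 2Q = 0.977378, giving −¼ ln(0.977378) = 0.005720.
d = 0.027700 + 0.005720 = 0.033420.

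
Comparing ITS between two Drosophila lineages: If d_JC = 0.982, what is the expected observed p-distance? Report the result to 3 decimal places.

p = (3/4)(1 − e^(−4d/3)) = 0.75 × (1 − e^(-1.309333)) = 0.75 × (1 − 0.270000) = 0.547500.

0.548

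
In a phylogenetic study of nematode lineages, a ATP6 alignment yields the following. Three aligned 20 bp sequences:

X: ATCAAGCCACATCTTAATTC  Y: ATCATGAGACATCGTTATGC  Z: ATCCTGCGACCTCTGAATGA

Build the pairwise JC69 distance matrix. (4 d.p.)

X–Y: 6/20 sites differ → p = 0.3, d = −0.75 ln(1 − 0.4) = 0.383119 ≈ 0.3831.
X–Z: 7/20 sites differ → p = 0.35, d = −0.75 ln(1 − 0.466667) = 0.471457 ≈ 0.4715.
Y–Z: 7/20 sites differ → p = 0.35, d = −0.75 ln(1 − 0.466667) = 0.471457 ≈ 0.4715.

d(X,Y) = 0.3831, d(X,Z) = 0.4715, d(Y,Z) = 0.4715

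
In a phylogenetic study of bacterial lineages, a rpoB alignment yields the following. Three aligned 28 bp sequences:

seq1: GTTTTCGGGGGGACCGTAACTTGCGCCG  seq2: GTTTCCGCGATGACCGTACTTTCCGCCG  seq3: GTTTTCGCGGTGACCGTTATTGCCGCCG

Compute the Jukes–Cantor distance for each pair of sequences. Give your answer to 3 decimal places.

seq1–seq2: 7/28 sites differ → p = 0.25, d = −0.75 ln(1 − 0.333333) = 0.304098 ≈ 0.304.
seq1–seq3: 6/28 sites differ → p ≈ 0.214286, d = −0.75 ln(1 − 0.285715) = 0.252355 ≈ 0.252.
seq2–seq3: 5/28 sites differ → p ≈ 0.178571, d = −0.75 ln(1 − 0.238095) = 0.203950 ≈ 0.204.

d(seq1,seq2) = 0.304, d(seq1,seq3) = 0.252, d(seq2,seq3) = 0.204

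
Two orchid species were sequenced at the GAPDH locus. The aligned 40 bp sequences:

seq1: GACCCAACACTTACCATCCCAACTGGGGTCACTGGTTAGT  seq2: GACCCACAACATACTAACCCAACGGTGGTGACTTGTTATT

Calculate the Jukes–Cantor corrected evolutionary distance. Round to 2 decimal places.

0.30

The sequences differ at 10 of 40 sites (7, 8, 11, 15, 17, 24, 26, 30, 34, 39), so p = 10/40 = 0.25.
d = −(3/4) ln(1 − 4p/3) = −0.75 ln(1 − 0.333333) = −0.75 ln(0.666667)
  = −0.75 × (-0.405465) = 0.304099 substitutions/site.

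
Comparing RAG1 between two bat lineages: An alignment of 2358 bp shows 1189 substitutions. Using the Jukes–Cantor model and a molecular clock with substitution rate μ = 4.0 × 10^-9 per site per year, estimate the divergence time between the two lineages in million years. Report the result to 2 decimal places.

p = 1189/2358 ≈ 0.504241.
d = −(3/4) ln(1 − 4p/3) = −0.75 ln(1 − 0.672321) = −0.75 ln(0.327679)
  = −0.75 × (-1.115721) = 0.836791 substitutions/site.
Under a molecular clock d = 2μt, so t = d/(2μ) = 0.836791 / (2 × 4.0 × 10^-9) = 104.60 million years.

104.60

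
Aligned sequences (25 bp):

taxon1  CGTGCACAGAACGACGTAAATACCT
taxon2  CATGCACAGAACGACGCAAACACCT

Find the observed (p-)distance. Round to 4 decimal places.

The sequences differ at 3 of 25 positions (sites 2, 17, 21).
p = 3/25 = 0.1200.

0.1200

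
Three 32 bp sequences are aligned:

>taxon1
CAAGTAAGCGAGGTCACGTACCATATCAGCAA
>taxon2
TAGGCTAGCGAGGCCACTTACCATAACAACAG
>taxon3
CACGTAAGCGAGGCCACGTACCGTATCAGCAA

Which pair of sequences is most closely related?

taxon1–taxon2: 9/32 differ, p = 0.281, d = 0.353.
taxon1–taxon3: 3/32 differ, p = 0.094, d = 0.100.
taxon2–taxon3: 9/32 differ, p = 0.281, d = 0.353.
The smallest distance is between taxon1 and taxon3.

taxon1 and taxon3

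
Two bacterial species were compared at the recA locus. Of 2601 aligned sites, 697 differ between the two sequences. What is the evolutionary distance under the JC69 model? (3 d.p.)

p = 697/2601 ≈ 0.267974.
d = −(3/4) ln(1 − 4p/3) = −0.75 ln(1 − 0.357299) = −0.75 ln(0.642701)
  = −0.75 × (-0.442076) = 0.331557 substitutions/site.

0.332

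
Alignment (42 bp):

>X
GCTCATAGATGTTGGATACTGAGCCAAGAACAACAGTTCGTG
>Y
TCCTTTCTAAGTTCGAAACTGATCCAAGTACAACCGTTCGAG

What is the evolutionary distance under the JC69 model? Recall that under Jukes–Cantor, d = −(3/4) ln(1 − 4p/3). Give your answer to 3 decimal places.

0.399

The sequences differ at 13 of 42 sites, so p = 13/42 ≈ 0.309524.
d = −(3/4) ln(1 − 4p/3) = −0.75 ln(1 − 0.412699) = −0.75 ln(0.587301)
  = −0.75 × (-0.532218) = 0.399164 substitutions/site.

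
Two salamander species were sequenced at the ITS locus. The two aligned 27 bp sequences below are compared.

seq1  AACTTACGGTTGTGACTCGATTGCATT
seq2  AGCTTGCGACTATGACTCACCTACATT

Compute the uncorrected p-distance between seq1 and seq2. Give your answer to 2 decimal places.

0.33

The sequences differ at 9 of 27 positions (sites 2, 6, 9, 10, 12, 19, 20, 21, 23).
p = 9/27 = 0.333333… ≈ 0.33 (to 2 d.p.).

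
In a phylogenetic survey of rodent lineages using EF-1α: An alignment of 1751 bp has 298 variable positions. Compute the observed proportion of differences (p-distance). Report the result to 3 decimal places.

p = 298/1751 = 0.170188… ≈ 0.170 (to 3 d.p.).

0.170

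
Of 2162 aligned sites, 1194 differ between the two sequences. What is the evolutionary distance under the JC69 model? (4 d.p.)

p = 1194/2162 ≈ 0.552266.
d = −(3/4) ln(1 − 4p/3) = −0.75 ln(1 − 0.736355) = −0.75 ln(0.263645)
  = −0.75 × (-1.333152) = 0.999864 substitutions/site.

0.9999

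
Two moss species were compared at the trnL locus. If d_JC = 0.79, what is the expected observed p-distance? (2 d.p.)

p = (3/4)(1 − e^(−4d/3)) = 0.75 × (1 − e^(-1.053333)) = 0.75 × (1 − 0.348773) = 0.488420.

0.49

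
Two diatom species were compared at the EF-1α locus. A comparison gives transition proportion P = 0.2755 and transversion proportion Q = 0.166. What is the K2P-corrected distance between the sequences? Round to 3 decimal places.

Under the Kimura two-parameter model, d = −½ ln(1 − 2P − Q) − ¼ ln(1 − 2Q).
1 − 2P − Q = 0.283, giving −½ ln(0.283) = 0.631154.
1 − 2Q = 0.668, giving −¼ ln(0.668) = 0.100867.
d = 0.631154 + 0.100867 = 0.732021.

0.732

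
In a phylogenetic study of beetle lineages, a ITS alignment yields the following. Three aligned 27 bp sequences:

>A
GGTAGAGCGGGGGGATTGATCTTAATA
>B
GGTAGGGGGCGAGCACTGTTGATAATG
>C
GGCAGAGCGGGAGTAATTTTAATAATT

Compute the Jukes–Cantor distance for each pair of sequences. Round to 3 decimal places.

A–B: 10/27 sites differ → p ≈ 0.37037, d = −0.75 ln(1 − 0.493827) = 0.510658 ≈ 0.511.
A–C: 9/27 sites differ → p ≈ 0.333333, d = −0.75 ln(1 − 0.444444) = 0.440839 ≈ 0.441.
B–C: 9/27 sites differ → p ≈ 0.333333, d = −0.75 ln(1 − 0.444444) = 0.440839 ≈ 0.441.

d(A,B) = 0.511, d(A,C) = 0.441, d(B,C) = 0.441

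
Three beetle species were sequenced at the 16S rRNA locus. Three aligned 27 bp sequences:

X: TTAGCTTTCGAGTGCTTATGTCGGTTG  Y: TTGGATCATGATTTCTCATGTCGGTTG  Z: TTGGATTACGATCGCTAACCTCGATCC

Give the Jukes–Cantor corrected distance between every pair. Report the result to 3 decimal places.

d(X,Y) = 0.377, d(X,Z) = 0.588, d(Y,Z) = 0.511

X–Y: 8/27 sites differ → p ≈ 0.296296, d = −0.75 ln(1 − 0.395061) = 0.376971 ≈ 0.377.
X–Z: 11/27 sites differ → p ≈ 0.407407, d = −0.75 ln(1 − 0.543209) = 0.587647 ≈ 0.588.
Y–Z: 10/27 sites differ → p ≈ 0.37037, d = −0.75 ln(1 − 0.493827) = 0.510658 ≈ 0.511.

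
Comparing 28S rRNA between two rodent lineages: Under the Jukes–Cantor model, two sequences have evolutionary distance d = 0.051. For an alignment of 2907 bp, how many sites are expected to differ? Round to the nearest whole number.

Invert JC69: p = (3/4)(1 − e^(−4d/3)) = 0.75 × (1 − e^(-0.068)) = 0.75 × (1 − 0.934260) = 0.049305.
Expected differing sites = pL ≈ 0.049305 × 2907 = 143.329635 ≈ 143.

143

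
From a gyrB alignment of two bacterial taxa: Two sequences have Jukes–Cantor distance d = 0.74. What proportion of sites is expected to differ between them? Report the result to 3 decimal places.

0.470

p = (3/4)(1 − e^(−4d/3)) = 0.75 × (1 − e^(-0.986667)) = 0.75 × (1 − 0.372817) = 0.470387.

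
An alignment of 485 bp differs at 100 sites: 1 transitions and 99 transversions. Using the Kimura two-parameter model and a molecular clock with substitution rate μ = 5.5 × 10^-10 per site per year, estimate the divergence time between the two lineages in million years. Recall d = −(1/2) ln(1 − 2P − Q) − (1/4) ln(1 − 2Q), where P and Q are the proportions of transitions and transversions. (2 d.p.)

225.38

P = 1/485 ≈ 0.002062 and Q = 99/485 ≈ 0.204124.
Under the Kimura two-parameter model, d = −½ ln(1 − 2P − Q) − ¼ ln(1 − 2Q).
1 − 2P − Q = 0.791752, giving −½ ln(0.791752) = 0.116754.
1 − 2Q = 0.591752, giving −¼ ln(0.591752) = 0.131167.
d = 0.116754 + 0.131167 = 0.247921.
Under a molecular clock d = 2μt, so t = d/(2μ) = 0.247921 / (2 × 5.5 × 10^-10) = 225.38 million years.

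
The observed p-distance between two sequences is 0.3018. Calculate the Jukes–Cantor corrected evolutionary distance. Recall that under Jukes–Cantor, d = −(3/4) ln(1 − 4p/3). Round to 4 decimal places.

d = −(3/4) ln(1 − 4p/3) = −0.75 ln(1 − 0.4024) = −0.75 ln(0.5976)
  = −0.75 × (-0.514834) = 0.386126 substitutions/site.

0.3861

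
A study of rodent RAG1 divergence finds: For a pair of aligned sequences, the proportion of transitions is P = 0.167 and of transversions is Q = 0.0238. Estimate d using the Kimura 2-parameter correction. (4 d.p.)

Under the Kimura two-parameter model, d = −½ ln(1 − 2P − Q) − ¼ ln(1 − 2Q).
1 − 2P − Q = 0.6422, giving −½ ln(0.6422) = 0.221428.
1 − 2Q = 0.9524, giving −¼ ln(0.9524) = 0.012193.
d = 0.221428 + 0.012193 = 0.233621.

0.2336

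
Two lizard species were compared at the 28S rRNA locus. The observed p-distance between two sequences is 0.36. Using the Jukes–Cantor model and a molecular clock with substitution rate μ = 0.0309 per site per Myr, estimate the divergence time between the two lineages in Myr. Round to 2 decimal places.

7.94

d = −(3/4) ln(1 − 4p/3) = −0.75 ln(1 − 0.48) = −0.75 ln(0.52)
  = −0.75 × (-0.653926) = 0.490445 substitutions/site.
Under a molecular clock d = 2μt, so t = d/(2μ) = 0.490445 / (2 × 0.0309) = 7.94 Myr.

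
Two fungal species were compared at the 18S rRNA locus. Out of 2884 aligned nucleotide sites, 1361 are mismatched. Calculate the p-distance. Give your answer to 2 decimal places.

p = 1361/2884 = 0.471914… ≈ 0.47 (to 2 d.p.).

0.47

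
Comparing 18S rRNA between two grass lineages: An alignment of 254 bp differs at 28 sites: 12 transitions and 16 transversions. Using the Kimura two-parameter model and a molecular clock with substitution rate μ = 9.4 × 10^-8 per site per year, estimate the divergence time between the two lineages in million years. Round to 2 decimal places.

0.63

P = 12/254 ≈ 0.047244 and Q = 16/254 ≈ 0.062992.
Under the Kimura two-parameter model, d = −½ ln(1 − 2P − Q) − ¼ ln(1 − 2Q).
1 − 2P − Q = 0.84252, giving −½ ln(0.84252) = 0.085679.
1 − 2Q = 0.874016, giving −¼ ln(0.874016) = 0.033664.
d = 0.085679 + 0.033664 = 0.119343.
Under a molecular clock d = 2μt, so t = d/(2μ) = 0.119343 / (2 × 9.4 × 10^-8) = 0.63 million years.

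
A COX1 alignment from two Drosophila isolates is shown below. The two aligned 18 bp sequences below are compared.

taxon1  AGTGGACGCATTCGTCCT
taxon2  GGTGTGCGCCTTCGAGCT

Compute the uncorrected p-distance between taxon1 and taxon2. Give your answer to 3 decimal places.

The sequences differ at 6 of 18 positions (sites 1, 5, 6, 10, 15, 16).
p = 6/18 = 0.333333… ≈ 0.333 (to 3 d.p.).

0.333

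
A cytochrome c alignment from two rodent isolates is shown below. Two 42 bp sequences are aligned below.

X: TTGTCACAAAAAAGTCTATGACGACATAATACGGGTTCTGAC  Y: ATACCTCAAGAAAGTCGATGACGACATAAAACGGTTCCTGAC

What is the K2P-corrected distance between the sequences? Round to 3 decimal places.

0.253

Of 42 sites, 4 differences are transitions and 5 are transversions, so P = 4/42 ≈ 0.095238 and Q = 5/42 ≈ 0.119048.
Under the Kimura two-parameter model, d = −½ ln(1 − 2P − Q) − ¼ ln(1 − 2Q).
1 − 2P − Q = 0.690476, giving −½ ln(0.690476) = 0.185187.
1 − 2Q = 0.761904, giving −¼ ln(0.761904) = 0.067984.
d = 0.185187 + 0.067984 = 0.253171.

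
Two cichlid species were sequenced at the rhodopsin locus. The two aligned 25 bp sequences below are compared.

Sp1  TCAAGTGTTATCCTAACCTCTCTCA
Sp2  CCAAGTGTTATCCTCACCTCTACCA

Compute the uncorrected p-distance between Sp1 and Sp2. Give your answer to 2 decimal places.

0.16

The sequences differ at 4 of 25 positions (sites 1, 15, 22, 23).
p = 4/25 = 0.16.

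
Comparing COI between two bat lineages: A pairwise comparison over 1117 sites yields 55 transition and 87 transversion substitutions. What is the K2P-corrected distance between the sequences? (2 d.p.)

0.14

P = 55/1117 ≈ 0.049239 and Q = 87/1117 ≈ 0.077887.
Under the Kimura two-parameter model, d = −½ ln(1 − 2P − Q) − ¼ ln(1 − 2Q).
1 − 2P − Q = 0.823635, giving −½ ln(0.823635) = 0.097014.
1 − 2Q = 0.844226, giving −¼ ln(0.844226) = 0.042334.
d = 0.097014 + 0.042334 = 0.139348.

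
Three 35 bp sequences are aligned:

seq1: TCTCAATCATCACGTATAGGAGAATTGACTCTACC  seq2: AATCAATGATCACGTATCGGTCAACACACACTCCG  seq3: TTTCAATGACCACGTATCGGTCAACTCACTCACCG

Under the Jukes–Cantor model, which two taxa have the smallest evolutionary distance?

seq1–seq2: 12/35 differ, p = 0.343, d = 0.458.
seq1–seq3: 11/35 differ, p = 0.314, d = 0.407.
seq2–seq3: 6/35 differ, p = 0.171, d = 0.195.
The smallest distance is between seq2 and seq3.

seq2 and seq3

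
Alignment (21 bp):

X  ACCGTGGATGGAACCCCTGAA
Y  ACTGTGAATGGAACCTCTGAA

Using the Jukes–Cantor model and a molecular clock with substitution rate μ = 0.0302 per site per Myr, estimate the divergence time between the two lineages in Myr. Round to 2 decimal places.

2.62

The sequences differ at 3 of 21 sites (3, 7, 16), so p = 3/21 ≈ 0.142857.
d = −(3/4) ln(1 − 4p/3) = −0.75 ln(1 − 0.190476) = −0.75 ln(0.809524)
  = −0.75 × (-0.211309) = 0.158482 substitutions/site.
Under a molecular clock d = 2μt, so t = d/(2μ) = 0.158482 / (2 × 0.0302) = 2.62 Myr.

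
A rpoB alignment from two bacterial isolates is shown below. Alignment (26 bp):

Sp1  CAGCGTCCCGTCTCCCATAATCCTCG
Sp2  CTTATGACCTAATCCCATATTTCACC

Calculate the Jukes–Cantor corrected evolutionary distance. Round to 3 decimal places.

0.824

The sequences differ at 13 of 26 sites, so p = 13/26 = 0.5.
d = −(3/4) ln(1 − 4p/3) = −0.75 ln(1 − 0.666667) = −0.75 ln(0.333333)
  = −0.75 × (-1.098613) = 0.823960 substitutions/site.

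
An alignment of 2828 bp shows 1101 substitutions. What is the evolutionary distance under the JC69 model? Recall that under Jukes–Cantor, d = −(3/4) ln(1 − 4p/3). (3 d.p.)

p = 1101/2828 ≈ 0.389321.
d = −(3/4) ln(1 − 4p/3) = −0.75 ln(1 − 0.519095) = −0.75 ln(0.480905)
  = −0.75 × (-0.732086) = 0.549065 substitutions/site.

0.549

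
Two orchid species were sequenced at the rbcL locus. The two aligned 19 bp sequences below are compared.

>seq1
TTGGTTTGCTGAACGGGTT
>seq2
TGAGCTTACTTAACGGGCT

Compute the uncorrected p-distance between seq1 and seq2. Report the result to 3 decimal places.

The sequences differ at 6 of 19 positions (sites 2, 3, 5, 8, 11, 18).
p = 6/19 = 0.315789… ≈ 0.316 (to 3 d.p.).

0.316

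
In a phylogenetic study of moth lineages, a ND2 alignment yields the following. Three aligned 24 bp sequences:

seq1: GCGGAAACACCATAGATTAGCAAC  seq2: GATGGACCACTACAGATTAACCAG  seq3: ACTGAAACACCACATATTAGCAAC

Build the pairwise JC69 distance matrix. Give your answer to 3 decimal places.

d(seq1,seq2) = 0.520, d(seq1,seq3) = 0.188, d(seq2,seq3) = 0.520

seq1–seq2: 9/24 sites differ → p = 0.375, d = −0.75 ln(1 − 0.5) = 0.519860 ≈ 0.520.
seq1–seq3: 4/24 sites differ → p ≈ 0.166667, d = −0.75 ln(1 − 0.222223) = 0.188487 ≈ 0.188.
seq2–seq3: 9/24 sites differ → p = 0.375, d = −0.75 ln(1 − 0.5) = 0.519860 ≈ 0.520.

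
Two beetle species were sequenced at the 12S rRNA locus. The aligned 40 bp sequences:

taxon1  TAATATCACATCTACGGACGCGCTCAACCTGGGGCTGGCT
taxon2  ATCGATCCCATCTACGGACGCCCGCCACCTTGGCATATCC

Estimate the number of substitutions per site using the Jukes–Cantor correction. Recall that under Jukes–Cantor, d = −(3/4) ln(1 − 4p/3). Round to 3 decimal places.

The sequences differ at 14 of 40 sites, so p = 14/40 = 0.35.
d = −(3/4) ln(1 − 4p/3) = −0.75 ln(1 − 0.466667) = −0.75 ln(0.533333)
  = −0.75 × (-0.628609) = 0.471457 substitutions/site.

0.471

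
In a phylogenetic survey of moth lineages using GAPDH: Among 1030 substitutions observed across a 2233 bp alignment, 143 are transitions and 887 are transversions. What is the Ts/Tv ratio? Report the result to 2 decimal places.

R = 143/887 = 0.161217… ≈ 0.16 (to 2 d.p.).

0.16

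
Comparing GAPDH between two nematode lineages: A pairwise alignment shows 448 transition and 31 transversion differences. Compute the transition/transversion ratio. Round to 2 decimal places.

14.45

R = 448/31 = 14.451612… ≈ 14.45 (to 2 d.p.).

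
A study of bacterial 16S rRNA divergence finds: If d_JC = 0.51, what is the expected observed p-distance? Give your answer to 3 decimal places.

p = (3/4)(1 − e^(−4d/3)) = 0.75 × (1 − e^(-0.68)) = 0.75 × (1 − 0.506617) = 0.370037.

0.370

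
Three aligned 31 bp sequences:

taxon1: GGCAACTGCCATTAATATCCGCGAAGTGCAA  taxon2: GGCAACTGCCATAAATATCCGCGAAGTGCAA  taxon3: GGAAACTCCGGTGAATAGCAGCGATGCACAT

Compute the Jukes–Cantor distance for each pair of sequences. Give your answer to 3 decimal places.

taxon1–taxon2: 1/31 sites differ → p ≈ 0.032258, d = −0.75 ln(1 − 0.043011) = 0.032973 ≈ 0.033.
taxon1–taxon3: 11/31 sites differ → p ≈ 0.354839, d = −0.75 ln(1 − 0.473119) = 0.480585 ≈ 0.481.
taxon2–taxon3: 11/31 sites differ → p ≈ 0.354839, d = −0.75 ln(1 − 0.473119) = 0.480585 ≈ 0.481.

d(taxon1,taxon2) = 0.033, d(taxon1,taxon3) = 0.481, d(taxon2,taxon3) = 0.481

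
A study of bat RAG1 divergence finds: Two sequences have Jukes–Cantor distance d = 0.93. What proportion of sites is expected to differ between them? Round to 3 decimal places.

0.533

p = (3/4)(1 − e^(−4d/3)) = 0.75 × (1 − e^(-1.24)) = 0.75 × (1 − 0.289384) = 0.532962.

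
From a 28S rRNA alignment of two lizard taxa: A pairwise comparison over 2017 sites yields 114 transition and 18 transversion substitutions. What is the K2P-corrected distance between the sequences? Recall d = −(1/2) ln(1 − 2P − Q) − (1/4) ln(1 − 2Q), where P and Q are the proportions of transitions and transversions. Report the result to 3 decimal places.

0.070

P = 114/2017 ≈ 0.05652 and Q = 18/2017 ≈ 0.008924.
Under the Kimura two-parameter model, d = −½ ln(1 − 2P − Q) − ¼ ln(1 − 2Q).
1 − 2P − Q = 0.878036, giving −½ ln(0.878036) = 0.065034.
1 − 2Q = 0.982152, giving −¼ ln(0.982152) = 0.004502.
d = 0.065034 + 0.004502 = 0.069536.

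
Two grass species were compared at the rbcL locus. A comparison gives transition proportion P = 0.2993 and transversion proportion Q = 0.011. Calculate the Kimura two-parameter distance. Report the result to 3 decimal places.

0.476

Under the Kimura two-parameter model, d = −½ ln(1 − 2P − Q) − ¼ ln(1 − 2Q).
1 − 2P − Q = 0.3904, giving −½ ln(0.3904) = 0.470292.
1 − 2Q = 0.978, giving −¼ ln(0.978) = 0.005561.
d = 0.470292 + 0.005561 = 0.475853.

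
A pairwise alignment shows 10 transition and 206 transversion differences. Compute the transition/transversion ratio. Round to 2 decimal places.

R = 10/206 = 0.048543… ≈ 0.05 (to 2 d.p.).

0.05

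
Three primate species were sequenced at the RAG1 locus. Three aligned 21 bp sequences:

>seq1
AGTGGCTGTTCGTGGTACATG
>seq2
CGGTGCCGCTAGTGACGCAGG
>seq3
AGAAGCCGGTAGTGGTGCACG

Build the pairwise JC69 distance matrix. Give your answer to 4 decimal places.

seq1–seq2: 10/21 sites differ → p ≈ 0.47619, d = −0.75 ln(1 − 0.63492) = 0.755729 ≈ 0.7557.
seq1–seq3: 7/21 sites differ → p ≈ 0.333333, d = −0.75 ln(1 − 0.444444) = 0.440839 ≈ 0.4408.
seq2–seq3: 7/21 sites differ → p ≈ 0.333333, d = −0.75 ln(1 − 0.444444) = 0.440839 ≈ 0.4408.

d(seq1,seq2) = 0.7557, d(seq1,seq3) = 0.4408, d(seq2,seq3) = 0.4408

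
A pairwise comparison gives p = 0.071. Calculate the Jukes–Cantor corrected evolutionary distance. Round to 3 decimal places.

d = −(3/4) ln(1 − 4p/3) = −0.75 ln(1 − 0.094667) = −0.75 ln(0.905333)
  = −0.75 × (-0.099452) = 0.074589 substitutions/site.

0.075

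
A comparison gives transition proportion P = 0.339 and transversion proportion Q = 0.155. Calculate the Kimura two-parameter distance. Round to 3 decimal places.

Under the Kimura two-parameter model, d = −½ ln(1 − 2P − Q) − ¼ ln(1 − 2Q).
1 − 2P − Q = 0.167, giving −½ ln(0.167) = 0.894881.
1 − 2Q = 0.69, giving −¼ ln(0.69) = 0.092766.
d = 0.894881 + 0.092766 = 0.987647.

0.988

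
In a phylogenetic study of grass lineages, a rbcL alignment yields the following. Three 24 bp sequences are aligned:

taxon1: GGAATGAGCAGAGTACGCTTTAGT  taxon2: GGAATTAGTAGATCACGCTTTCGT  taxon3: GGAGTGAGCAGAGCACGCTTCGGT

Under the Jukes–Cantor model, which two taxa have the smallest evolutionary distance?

taxon1–taxon2: 5/24 differ, p = 0.208, d = 0.244.
taxon1–taxon3: 4/24 differ, p = 0.167, d = 0.188.
taxon2–taxon3: 6/24 differ, p = 0.250, d = 0.304.
The smallest distance is between taxon1 and taxon3.

taxon1 and taxon3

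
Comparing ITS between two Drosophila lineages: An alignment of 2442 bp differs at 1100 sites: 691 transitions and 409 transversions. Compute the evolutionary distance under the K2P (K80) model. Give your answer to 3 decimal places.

P = 691/2442 ≈ 0.282965 and Q = 409/2442 ≈ 0.167486.
Under the Kimura two-parameter model, d = −½ ln(1 − 2P − Q) − ¼ ln(1 − 2Q).
1 − 2P − Q = 0.266584, giving −½ ln(0.266584) = 0.661033.
1 − 2Q = 0.665028, giving −¼ ln(0.665028) = 0.101982.
d = 0.661033 + 0.101982 = 0.763015.

0.763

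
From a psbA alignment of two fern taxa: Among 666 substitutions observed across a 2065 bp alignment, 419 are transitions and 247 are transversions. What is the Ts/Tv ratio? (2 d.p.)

R = 419/247 = 1.696356… ≈ 1.70 (to 2 d.p.).

1.70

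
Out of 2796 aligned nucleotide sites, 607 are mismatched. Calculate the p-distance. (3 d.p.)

p = 607/2796 = 0.217095… ≈ 0.217 (to 3 d.p.).

0.217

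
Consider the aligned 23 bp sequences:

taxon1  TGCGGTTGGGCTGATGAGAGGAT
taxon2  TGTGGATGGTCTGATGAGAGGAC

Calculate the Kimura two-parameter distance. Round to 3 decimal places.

Of 23 sites, 2 differences are transitions and 2 are transversions, so P = 2/23 ≈ 0.086957 and Q = 2/23 ≈ 0.086957.
Under the Kimura two-parameter model, d = −½ ln(1 − 2P − Q) − ¼ ln(1 − 2Q).
1 − 2P − Q = 0.739129, giving −½ ln(0.739129) = 0.151141.
1 − 2Q = 0.826086, giving −¼ ln(0.826086) = 0.047764.
d = 0.151141 + 0.047764 = 0.198905.

0.199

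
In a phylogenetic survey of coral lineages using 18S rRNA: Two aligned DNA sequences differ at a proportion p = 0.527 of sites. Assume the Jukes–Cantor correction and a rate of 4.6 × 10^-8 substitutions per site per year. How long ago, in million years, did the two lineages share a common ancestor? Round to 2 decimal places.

9.89

d = −(3/4) ln(1 − 4p/3) = −0.75 ln(1 − 0.702667) = −0.75 ln(0.297333)
  = −0.75 × (-1.212903) = 0.909677 substitutions/site.
Under a molecular clock d = 2μt, so t = d/(2μ) = 0.909677 / (2 × 4.6 × 10^-8) = 9.89 million years.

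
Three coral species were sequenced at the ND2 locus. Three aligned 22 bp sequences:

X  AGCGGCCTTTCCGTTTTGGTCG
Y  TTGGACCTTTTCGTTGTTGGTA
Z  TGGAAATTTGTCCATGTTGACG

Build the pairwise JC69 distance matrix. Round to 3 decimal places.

X–Y: 10/22 sites differ → p ≈ 0.454545, d = −0.75 ln(1 − 0.60606) = 0.698667 ≈ 0.699.
X–Z: 13/22 sites differ → p ≈ 0.590909, d = −0.75 ln(1 − 0.787879) = 1.162949 ≈ 1.163.
Y–Z: 10/22 sites differ → p ≈ 0.454545, d = −0.75 ln(1 − 0.60606) = 0.698667 ≈ 0.699.

d(X,Y) = 0.699, d(X,Z) = 1.163, d(Y,Z) = 0.699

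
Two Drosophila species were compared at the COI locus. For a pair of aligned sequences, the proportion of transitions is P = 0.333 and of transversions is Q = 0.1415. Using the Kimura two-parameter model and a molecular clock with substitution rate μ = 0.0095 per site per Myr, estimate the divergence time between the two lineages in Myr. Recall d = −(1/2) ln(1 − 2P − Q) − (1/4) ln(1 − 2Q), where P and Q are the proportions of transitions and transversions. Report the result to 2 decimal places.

47.74

Under the Kimura two-parameter model, d = −½ ln(1 − 2P − Q) − ¼ ln(1 − 2Q).
1 − 2P − Q = 0.1925, giving −½ ln(0.1925) = 0.823830.
1 − 2Q = 0.717, giving −¼ ln(0.717) = 0.083170.
d = 0.823830 + 0.083170 = 0.907000.
Under a molecular clock d = 2μt, so t = d/(2μ) = 0.907000 / (2 × 0.0095) = 47.74 Myr.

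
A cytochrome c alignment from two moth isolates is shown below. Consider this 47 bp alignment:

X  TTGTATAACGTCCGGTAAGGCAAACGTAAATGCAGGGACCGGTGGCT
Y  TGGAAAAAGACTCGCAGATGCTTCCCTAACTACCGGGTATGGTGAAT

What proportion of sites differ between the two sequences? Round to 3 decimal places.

The sequences differ at 23 of 47 positions.
p = 23/47 = 0.489361… ≈ 0.489 (to 3 d.p.).

0.489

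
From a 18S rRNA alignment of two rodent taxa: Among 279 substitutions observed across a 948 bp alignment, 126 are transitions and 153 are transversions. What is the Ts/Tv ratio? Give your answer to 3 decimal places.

0.824

R = 126/153 = 0.823529… ≈ 0.824 (to 3 d.p.).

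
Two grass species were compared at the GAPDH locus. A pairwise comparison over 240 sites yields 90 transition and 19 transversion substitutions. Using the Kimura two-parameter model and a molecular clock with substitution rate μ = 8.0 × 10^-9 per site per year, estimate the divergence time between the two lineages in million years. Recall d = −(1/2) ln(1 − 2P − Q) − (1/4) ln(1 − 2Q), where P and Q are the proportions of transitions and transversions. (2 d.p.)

57.91

P = 90/240 = 0.375 and Q = 19/240 ≈ 0.079167.
Under the Kimura two-parameter model, d = −½ ln(1 − 2P − Q) − ¼ ln(1 − 2Q).
1 − 2P − Q = 0.170833, giving −½ ln(0.170833) = 0.883534.
1 − 2Q = 0.841666, giving −¼ ln(0.841666) = 0.043093.
d = 0.883534 + 0.043093 = 0.926627.
Under a molecular clock d = 2μt, so t = d/(2μ) = 0.926627 / (2 × 8.0 × 10^-9) = 57.91 million years.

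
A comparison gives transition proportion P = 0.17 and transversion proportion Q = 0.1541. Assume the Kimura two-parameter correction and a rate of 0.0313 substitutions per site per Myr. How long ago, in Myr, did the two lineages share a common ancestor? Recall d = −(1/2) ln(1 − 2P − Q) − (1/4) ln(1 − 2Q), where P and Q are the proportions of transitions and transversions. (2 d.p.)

6.91

Under the Kimura two-parameter model, d = −½ ln(1 − 2P − Q) − ¼ ln(1 − 2Q).
1 − 2P − Q = 0.5059, giving −½ ln(0.5059) = 0.340708.
1 − 2Q = 0.6918, giving −¼ ln(0.6918) = 0.092115.
d = 0.340708 + 0.092115 = 0.432823.
Under a molecular clock d = 2μt, so t = d/(2μ) = 0.432823 / (2 × 0.0313) = 6.91 Myr.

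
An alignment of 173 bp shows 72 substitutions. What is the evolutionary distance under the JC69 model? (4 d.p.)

p = 72/173 ≈ 0.416185.
d = −(3/4) ln(1 − 4p/3) = −0.75 ln(1 − 0.554913) = −0.75 ln(0.445087)
  = −0.75 × (-0.809486) = 0.607115 substitutions/site.

0.6071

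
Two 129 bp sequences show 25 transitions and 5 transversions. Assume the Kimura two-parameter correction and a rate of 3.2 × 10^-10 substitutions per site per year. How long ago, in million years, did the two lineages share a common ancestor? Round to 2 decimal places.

465.70

P = 25/129 ≈ 0.193798 and Q = 5/129 ≈ 0.03876.
Under the Kimura two-parameter model, d = −½ ln(1 − 2P − Q) − ¼ ln(1 − 2Q).
1 − 2P − Q = 0.573644, giving −½ ln(0.573644) = 0.277873.
1 − 2Q = 0.92248, giving −¼ ln(0.92248) = 0.020172.
d = 0.277873 + 0.020172 = 0.298045.
Under a molecular clock d = 2μt, so t = d/(2μ) = 0.298045 / (2 × 3.2 × 10^-10) = 465.70 million years.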